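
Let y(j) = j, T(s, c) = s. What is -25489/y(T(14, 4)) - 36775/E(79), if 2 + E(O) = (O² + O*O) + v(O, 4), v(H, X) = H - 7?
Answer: -160226389/87864 ≈ -1823.6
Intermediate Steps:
v(H, X) = -7 + H
E(O) = -9 + O + 2*O² (E(O) = -2 + ((O² + O*O) + (-7 + O)) = -2 + ((O² + O²) + (-7 + O)) = -2 + (2*O² + (-7 + O)) = -2 + (-7 + O + 2*O²) = -9 + O + 2*O²)
-25489/y(T(14, 4)) - 36775/E(79) = -25489/14 - 36775/(-9 + 79 + 2*79²) = -25489*1/14 - 36775/(-9 + 79 + 2*6241) = -25489/14 - 36775/(-9 + 79 + 12482) = -25489/14 - 36775/12552 = -160226389/87864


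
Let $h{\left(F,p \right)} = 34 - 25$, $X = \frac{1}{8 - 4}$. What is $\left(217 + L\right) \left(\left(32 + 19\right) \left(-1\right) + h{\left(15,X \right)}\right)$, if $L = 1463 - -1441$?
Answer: $-131082$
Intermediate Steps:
$X = \frac{1}{4} \approx 0.25$
$L = 2904$ ($L = 1463 + 1441 = 2904$)
$h{\left(F,p \right)} = 9$
$\left(217 + L\right) \left(\left(32 + 19\right) \left(-1\right) + h{\left(15,X \right)}\right) = \left(217 + 2904\right) \left(\left(32 + 19\right) \left(-1\right) + 9\right) = 3121 \left(51 \left(-1\right) + 9\right) = 3121 \left(-51 + 9\right) = 3121 \left(-42\right) = -131082$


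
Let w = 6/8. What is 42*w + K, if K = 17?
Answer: 97/2 ≈ 48.500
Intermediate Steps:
w = ¾ (w = 6*(⅛) = ¾ ≈ 0.75000)
42*w + K = 42*(¾) + 17 = 63/2 + 17 = 97/2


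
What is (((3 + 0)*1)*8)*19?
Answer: 456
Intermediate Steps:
(((3 + 0)*1)*8)*19 = ((3*1)*8)*19 = (3*8)*19 = 24*19 = 456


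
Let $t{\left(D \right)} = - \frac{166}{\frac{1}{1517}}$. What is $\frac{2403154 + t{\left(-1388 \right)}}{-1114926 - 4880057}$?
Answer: $- \frac{2151332}{5994983} \approx -0.35886$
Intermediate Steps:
$t{\left(D \right)} = -251822$ ($t{\left(D \right)} = - 166 \frac{1}{\frac{1}{1517}} = \left(-166\right) 1517 = -251822$)
$\frac{2403154 + t{\left(-1388 \right)}}{-1114926 - 4880057} = \frac{2403154 - 251822}{-1114926 - 4880057} = \frac{2151332}{-5994983} = 2151332 \left(- \frac{1}{5994983}\right) = - \frac{2151332}{5994983}$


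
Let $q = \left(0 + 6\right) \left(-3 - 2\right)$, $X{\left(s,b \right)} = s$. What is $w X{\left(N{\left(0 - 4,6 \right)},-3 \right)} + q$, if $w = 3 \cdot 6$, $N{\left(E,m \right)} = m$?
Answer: $78$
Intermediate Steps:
$w = 18$
$q = -30$ ($q = 6 \left(-5\right) = -30$)
$w X{\left(N{\left(0 - 4,6 \right)},-3 \right)} + q = 18 \cdot 6 - 30 = 108 - 30 = 78$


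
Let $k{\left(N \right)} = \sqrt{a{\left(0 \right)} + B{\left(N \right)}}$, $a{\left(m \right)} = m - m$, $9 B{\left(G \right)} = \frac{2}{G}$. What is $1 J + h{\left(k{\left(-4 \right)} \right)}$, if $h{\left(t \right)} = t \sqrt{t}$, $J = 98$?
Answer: $98 + \frac{\sqrt[4]{2} \sqrt{3} i^{\frac{3}{2}}}{18} \approx 97.919 + 0.080915 i$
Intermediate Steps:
$B{\left(G \right)} = \frac{2}{9 G}$ ($B{\left(G \right)} = \frac{2 \frac{1}{G}}{9} = \frac{2}{9 G}$)
$a{\left(m \right)} = 0$
$k{\left(N \right)} = \frac{\sqrt{2} \sqrt{\frac{1}{N}}}{3}$ ($k{\left(N \right)} = \sqrt{0 + \frac{2}{9 N}} = \sqrt{\frac{2}{9 N}} = \frac{\sqrt{2} \sqrt{\frac{1}{N}}}{3}$)
$h{\left(t \right)} = t^{\frac{3}{2}}$
$1 J + h{\left(k{\left(-4 \right)} \right)} = 1 \cdot 98 + \left(\frac{\sqrt{2} \sqrt{\frac{1}{-4}}}{3}\right)^{\frac{3}{2}} = 98 + \left(\frac{\sqrt{2} \sqrt{- \frac{1}{4}}}{3}\right)^{\frac{3}{2}} = 98 + \left(\frac{\sqrt{2} \frac{i}{2}}{3}\right)^{\frac{3}{2}} = 98 + \left(\frac{i \sqrt{2}}{6}\right)^{\frac{3}{2}} = 98 + \frac{\sqrt[4]{2} \sqrt{3} i^{\frac{3}{2}}}{18}$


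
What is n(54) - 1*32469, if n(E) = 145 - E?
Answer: -32378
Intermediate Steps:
n(54) - 1*32469 = (145 - 1*54) - 1*32469 = (145 - 54) - 32469 = 91 - 32469 = -32378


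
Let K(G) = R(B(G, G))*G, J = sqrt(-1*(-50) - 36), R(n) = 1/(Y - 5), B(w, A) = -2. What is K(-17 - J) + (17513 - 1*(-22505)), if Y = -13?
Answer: 720341/18 + sqrt(14)/18 ≈ 40019.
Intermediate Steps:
R(n) = -1/18 (R(n) = 1/(-13 - 5) = 1/(-18) = -1/18)
J = sqrt(14) (J = sqrt(50 - 36) = sqrt(14) ≈ 3.7417)
K(G) = -G/18
K(-17 - J) + (17513 - 1*(-22505)) = -(-17 - sqrt(14))/18 + (17513 - 1*(-22505)) = (17/18 + sqrt(14)/18) + (17513 + 22505) = (17/18 + sqrt(14)/18) + 40018 = 720341/18 + sqrt(14)/18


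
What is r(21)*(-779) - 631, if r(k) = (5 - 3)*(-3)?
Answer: 4043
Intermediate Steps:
r(k) = -6 (r(k) = 2*(-3) = -6)
r(21)*(-779) - 631 = -6*(-779) - 631 = 4674 - 631 = 4043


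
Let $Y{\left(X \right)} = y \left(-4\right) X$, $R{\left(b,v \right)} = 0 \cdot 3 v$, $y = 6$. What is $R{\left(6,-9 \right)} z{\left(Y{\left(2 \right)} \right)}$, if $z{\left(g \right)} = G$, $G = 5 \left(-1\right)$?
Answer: $0$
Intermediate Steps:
$R{\left(b,v \right)} = 0$ ($R{\left(b,v \right)} = 0 v = 0$)
$Y{\left(X \right)} = - 24 X$ ($Y{\left(X \right)} = 6 \left(-4\right) X = - 24 X$)
$G = -5$
$z{\left(g \right)} = -5$
$R{\left(6,-9 \right)} z{\left(Y{\left(2 \right)} \right)} = 0 \left(-5\right) = 0$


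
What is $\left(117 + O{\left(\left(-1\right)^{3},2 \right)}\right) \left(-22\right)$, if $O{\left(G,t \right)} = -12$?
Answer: $-2310$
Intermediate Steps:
$\left(117 + O{\left(\left(-1\right)^{3},2 \right)}\right) \left(-22\right) = \left(117 - 12\right) \left(-22\right) = 105 \left(-22\right) = -2310$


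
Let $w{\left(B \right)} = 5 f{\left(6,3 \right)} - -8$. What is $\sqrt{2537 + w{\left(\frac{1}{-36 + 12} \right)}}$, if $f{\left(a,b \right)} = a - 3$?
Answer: $16 \sqrt{10} \approx 50.596$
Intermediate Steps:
$f{\left(a,b \right)} = -3 + a$
$w{\left(B \right)} = 23$ ($w{\left(B \right)} = 5 \left(-3 + 6\right) - -8 = 5 \cdot 3 + 8 = 15 + 8 = 23$)
$\sqrt{2537 + w{\left(\frac{1}{-36 + 12} \right)}} = \sqrt{2537 + 23} = \sqrt{2560} = 16 \sqrt{10}$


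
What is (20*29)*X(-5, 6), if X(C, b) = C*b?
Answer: -17400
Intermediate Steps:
(20*29)*X(-5, 6) = (20*29)*(-5*6) = 580*(-30) = -17400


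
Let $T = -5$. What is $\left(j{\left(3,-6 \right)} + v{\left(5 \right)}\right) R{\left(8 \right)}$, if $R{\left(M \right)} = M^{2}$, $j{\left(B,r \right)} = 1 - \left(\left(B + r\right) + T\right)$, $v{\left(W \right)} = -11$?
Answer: $-128$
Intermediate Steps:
$j{\left(B,r \right)} = 6 - B - r$ ($j{\left(B,r \right)} = 1 - \left(\left(B + r\right) - 5\right) = 1 - \left(-5 + B + r\right) = 6 - B - r$)
$\left(j{\left(3,-6 \right)} + v{\left(5 \right)}\right) R{\left(8 \right)} = \left(\left(6 - 3 - -6\right) - 11\right) 8^{2} = \left(\left(6 - 3 + 6\right) - 11\right) 64 = \left(9 - 11\right) 64 = \left(-2\right) 64 = -128$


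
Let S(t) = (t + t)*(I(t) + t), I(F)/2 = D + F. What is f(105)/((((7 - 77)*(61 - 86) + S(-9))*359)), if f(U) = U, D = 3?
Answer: 15/109136 ≈ 0.00013744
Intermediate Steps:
I(F) = 6 + 2*F (I(F) = 2*(3 + F) = 6 + 2*F)
S(t) = 2*t*(6 + 3*t) (S(t) = (t + t)*((6 + 2*t) + t) = (2*t)*(6 + 3*t) = 2*t*(6 + 3*t))
f(105)/((((7 - 77)*(61 - 86) + S(-9))*359)) = 105/((((7 - 77)*(61 - 86) + 6*(-9)*(2 - 9))*359)) = 105/(((-70*(-25) + 6*(-9)*(-7))*359)) = 105/(((1750 + 378)*359)) = 105/((2128*359)) = 105/763952 = 105*(1/763952) = 15/109136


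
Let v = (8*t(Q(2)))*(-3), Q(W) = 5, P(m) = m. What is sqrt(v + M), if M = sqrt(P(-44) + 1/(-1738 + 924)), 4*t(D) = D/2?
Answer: sqrt(-9938940 + 814*I*sqrt(29155038))/814 ≈ 0.83704 + 3.9624*I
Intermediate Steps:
t(D) = D/8 (t(D) = (D/2)/4 = D/8)
M = I*sqrt(29155038)/814 (M = sqrt(-44 + 1/(-1738 + 924)) = sqrt(-44 + 1/(-814)) = sqrt(-44 - 1/814) = sqrt(-35817/814) = I*sqrt(29155038)/814 ≈ 6.6333*I)
v = -15 (v = (8*((1/8)*5))*(-3) = (8*(5/8))*(-3) = 5*(-3) = -15)
sqrt(v + M) = sqrt(-15 + I*sqrt(29155038)/814)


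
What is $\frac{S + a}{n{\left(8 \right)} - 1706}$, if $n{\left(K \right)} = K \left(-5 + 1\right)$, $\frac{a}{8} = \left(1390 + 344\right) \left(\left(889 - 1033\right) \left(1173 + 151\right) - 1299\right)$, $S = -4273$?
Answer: $\frac{2662804033}{1738} \approx 1.5321 \cdot 10^{6}$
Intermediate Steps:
$a = -2662799760$ ($a = 8 \left(1390 + 344\right) \left(\left(889 - 1033\right) \left(1173 + 151\right) - 1299\right) = 8 \cdot 1734 \left(\left(-144\right) 1324 - 1299\right) = 8 \cdot 1734 \left(-190656 - 1299\right) = 8 \cdot 1734 \left(-191955\right) = 8 \left(-332849970\right) = -2662799760$)
$n{\left(K \right)} = - 4 K$ ($n{\left(K \right)} = K \left(-4\right) = - 4 K$)
$\frac{S + a}{n{\left(8 \right)} - 1706} = \frac{-4273 - 2662799760}{\left(-4\right) 8 - 1706} = - \frac{2662804033}{-32 - 1706} = - \frac{2662804033}{-1738} = \left(-2662804033\right) \left(- \frac{1}{1738}\right) = \frac{2662804033}{1738}$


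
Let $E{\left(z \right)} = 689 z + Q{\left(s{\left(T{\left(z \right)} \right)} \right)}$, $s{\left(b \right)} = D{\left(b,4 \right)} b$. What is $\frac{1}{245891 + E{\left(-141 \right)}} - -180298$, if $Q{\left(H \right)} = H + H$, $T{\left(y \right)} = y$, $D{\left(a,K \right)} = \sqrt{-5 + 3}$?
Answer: $\frac{1994487272054559}{11062170806} + \frac{141 i \sqrt{2}}{11062170806} \approx 1.803 \cdot 10^{5} + 1.8026 \cdot 10^{-8} i$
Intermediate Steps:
$D{\left(a,K \right)} = i \sqrt{2}$ ($D{\left(a,K \right)} = \sqrt{-2} = i \sqrt{2}$)
$s{\left(b \right)} = i b \sqrt{2}$ ($s{\left(b \right)} = i \sqrt{2} b = i b \sqrt{2}$)
$Q{\left(H \right)} = 2 H$
$E{\left(z \right)} = 689 z + 2 i z \sqrt{2}$
$\frac{1}{245891 + E{\left(-141 \right)}} - -180298 = \frac{1}{245891 - 141 \left(689 + 2 i \sqrt{2}\right)} - -180298 = \frac{1}{245891 - \left(97149 + 282 i \sqrt{2}\right)} + 180298 = \frac{1}{148742 - 282 i \sqrt{2}} + 180298 = 180298 + \frac{1}{148742 - 282 i \sqrt{2}}$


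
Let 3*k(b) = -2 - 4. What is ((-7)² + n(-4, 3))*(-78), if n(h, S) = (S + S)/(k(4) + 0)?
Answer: -3588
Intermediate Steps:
k(b) = -2 (k(b) = (-2 - 4)/3 = (⅓)*(-6) = -2)
n(h, S) = -S (n(h, S) = (S + S)/(-2 + 0) = (2*S)/(-2) = (2*S)*(-½) = -S)
((-7)² + n(-4, 3))*(-78) = ((-7)² - 1*3)*(-78) = (49 - 3)*(-78) = 46*(-78) = -3588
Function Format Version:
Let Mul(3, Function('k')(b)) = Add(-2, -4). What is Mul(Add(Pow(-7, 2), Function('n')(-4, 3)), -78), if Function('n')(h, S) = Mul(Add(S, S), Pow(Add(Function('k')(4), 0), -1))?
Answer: -3588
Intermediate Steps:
Function('k')(b) = -2 (Function('k')(b) = Mul(Rational(1, 3), Add(-2, -4)) = Mul(Rational(1, 3), -6) = -2)
Function('n')(h, S) = Mul(-1, S) (Function('n')(h, S) = Mul(Add(S, S), Pow(Add(-2, 0), -1)) = Mul(Mul(2, S), Pow(-2, -1)) = Mul(Mul(2, S), Rational(-1, 2)) = Mul(-1, S))
Mul(Add(Pow(-7, 2), Function('n')(-4, 3)), -78) = Mul(Add(Pow(-7, 2), Mul(-1, 3)), -78) = Mul(Add(49, -3), -78) = Mul(46, -78) = -3588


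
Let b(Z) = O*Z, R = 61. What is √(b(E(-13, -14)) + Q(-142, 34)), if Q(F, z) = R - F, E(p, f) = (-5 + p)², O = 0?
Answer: √203 ≈ 14.248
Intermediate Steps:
Q(F, z) = 61 - F
b(Z) = 0 (b(Z) = 0*Z = 0)
√(b(E(-13, -14)) + Q(-142, 34)) = √(0 + (61 - 1*(-142))) = √(0 + (61 + 142)) = √(0 + 203) = √203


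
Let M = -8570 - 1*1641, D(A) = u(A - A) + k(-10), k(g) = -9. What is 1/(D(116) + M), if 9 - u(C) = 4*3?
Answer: -1/10223 ≈ -9.7819e-5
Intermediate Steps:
u(C) = -3 (u(C) = 9 - 4*3 = 9 - 1*12 = 9 - 12 = -3)
D(A) = -12 (D(A) = -3 - 9 = -12)
M = -10211 (M = -8570 - 1641 = -10211)
1/(D(116) + M) = 1/(-12 - 10211) = 1/(-10223) = -1/10223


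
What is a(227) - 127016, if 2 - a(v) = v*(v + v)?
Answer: -230072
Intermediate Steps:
a(v) = 2 - 2*v² (a(v) = 2 - v*(v + v) = 2 - v*2*v = 2 - 2*v²)
a(227) - 127016 = (2 - 2*227²) - 127016 = (2 - 2*51529) - 127016 = (2 - 103058) - 127016 = -103056 - 127016 = -230072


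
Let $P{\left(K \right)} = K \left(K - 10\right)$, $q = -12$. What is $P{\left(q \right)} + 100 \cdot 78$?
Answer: $8064$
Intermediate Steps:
$P{\left(K \right)} = K \left(-10 + K\right)$
$P{\left(q \right)} + 100 \cdot 78 = - 12 \left(-10 - 12\right) + 100 \cdot 78 = \left(-12\right) \left(-22\right) + 7800 = 264 + 7800 = 8064$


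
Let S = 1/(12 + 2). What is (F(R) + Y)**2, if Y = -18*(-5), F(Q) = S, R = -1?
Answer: 1590121/196 ≈ 8112.9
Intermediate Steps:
S = 1/14 ≈ 0.071429
F(Q) = 1/14
Y = 90
(F(R) + Y)**2 = (1/14 + 90)**2 = (1261/14)**2 = 1590121/196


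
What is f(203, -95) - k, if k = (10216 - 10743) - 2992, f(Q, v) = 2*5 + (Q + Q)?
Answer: 3935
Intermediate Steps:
f(Q, v) = 10 + 2*Q
k = -3519 (k = -527 - 2992 = -3519)
f(203, -95) - k = (10 + 2*203) - 1*(-3519) = (10 + 406) + 3519 = 416 + 3519 = 3935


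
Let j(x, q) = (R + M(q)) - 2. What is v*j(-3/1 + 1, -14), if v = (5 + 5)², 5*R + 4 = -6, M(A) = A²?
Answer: 19200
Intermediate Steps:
R = -2 (R = -⅘ + (⅕)*(-6) = -⅘ - 6/5 = -2)
v = 100 (v = 10² = 100)
j(x, q) = -4 + q² (j(x, q) = (-2 + q²) - 2 = -4 + q²)
v*j(-3/1 + 1, -14) = 100*(-4 + (-14)²) = 100*(-4 + 196) = 100*192 = 19200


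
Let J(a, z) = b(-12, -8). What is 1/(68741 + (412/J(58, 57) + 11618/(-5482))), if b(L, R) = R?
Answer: 5482/376544221 ≈ 1.4559e-5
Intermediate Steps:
J(a, z) = -8
1/(68741 + (412/J(58, 57) + 11618/(-5482))) = 1/(68741 + (412/(-8) + 11618/(-5482))) = 1/(68741 + (412*(-⅛) + 11618*(-1/5482))) = 1/(68741 + (-103/2 - 5809/2741)) = 1/(68741 - 293941/5482) = 1/(376544221/5482) = 5482/376544221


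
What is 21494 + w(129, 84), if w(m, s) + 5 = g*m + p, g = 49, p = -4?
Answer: 27806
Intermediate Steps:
w(m, s) = -9 + 49*m (w(m, s) = -5 + (49*m - 4) = -5 + (-4 + 49*m) = -9 + 49*m)
21494 + w(129, 84) = 21494 + (-9 + 49*129) = 21494 + (-9 + 6321) = 21494 + 6312 = 27806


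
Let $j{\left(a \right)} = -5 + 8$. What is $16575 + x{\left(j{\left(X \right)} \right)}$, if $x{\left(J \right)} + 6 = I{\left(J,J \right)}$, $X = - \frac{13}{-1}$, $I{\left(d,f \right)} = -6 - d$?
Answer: $16560$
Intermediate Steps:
$X = 13$ ($X = \left(-13\right) \left(-1\right) = 13$)
$j{\left(a \right)} = 3$
$x{\left(J \right)} = -12 - J$ ($x{\left(J \right)} = -6 - \left(6 + J\right) = -12 - J$)
$16575 + x{\left(j{\left(X \right)} \right)} = 16575 - 15 = 16560$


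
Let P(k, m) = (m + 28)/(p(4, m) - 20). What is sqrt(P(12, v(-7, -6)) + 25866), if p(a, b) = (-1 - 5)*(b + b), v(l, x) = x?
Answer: sqrt(17485702)/26 ≈ 160.83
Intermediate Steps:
p(a, b) = -12*b
P(k, m) = (28 + m)/(-20 - 12*m) (P(k, m) = (m + 28)/(-12*m - 20) = (28 + m)/(-20 - 12*m))
sqrt(P(12, v(-7, -6)) + 25866) = sqrt((-28 - 1*(-6))/(4*(5 + 3*(-6))) + 25866) = sqrt((-28 + 6)/(4*(5 - 18)) + 25866) = sqrt((1/4)*(-22)/(-13) + 25866) = sqrt((1/4)*(-1/13)*(-22) + 25866) = sqrt(11/26 + 25866) = sqrt(672527/26) = sqrt(17485702)/26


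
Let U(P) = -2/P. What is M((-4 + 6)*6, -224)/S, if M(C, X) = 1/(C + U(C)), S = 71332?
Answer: 3/2532286 ≈ 1.1847e-6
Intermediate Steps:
M(C, X) = 1/(C - 2/C)
M((-4 + 6)*6, -224)/S = (((-4 + 6)*6)/(-2 + ((-4 + 6)*6)²))/71332 = ((2*6)/(-2 + (2*6)²))*(1/71332) = (12/(-2 + 12²))*(1/71332) = (12/(-2 + 144))*(1/71332) = (12/142)*(1/71332) = (12*(1/142))*(1/71332) = (6/71)*(1/71332) = 3/2532286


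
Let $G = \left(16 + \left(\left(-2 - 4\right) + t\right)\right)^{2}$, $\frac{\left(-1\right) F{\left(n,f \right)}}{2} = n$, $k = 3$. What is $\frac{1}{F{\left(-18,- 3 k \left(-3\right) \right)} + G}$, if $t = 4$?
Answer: $\frac{1}{232} \approx 0.0043103$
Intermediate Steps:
$F{\left(n,f \right)} = - 2 n$
$G = 196$ ($G = \left(16 + \left(\left(-2 - 4\right) + 4\right)\right)^{2} = \left(16 + \left(-6 + 4\right)\right)^{2} = \left(16 - 2\right)^{2} = 14^{2} = 196$)
$\frac{1}{F{\left(-18,- 3 k \left(-3\right) \right)} + G} = \frac{1}{\left(-2\right) \left(-18\right) + 196} = \frac{1}{36 + 196} = \frac{1}{232}$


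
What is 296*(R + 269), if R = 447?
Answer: 211936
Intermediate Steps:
296*(R + 269) = 296*(447 + 269) = 296*716 = 211936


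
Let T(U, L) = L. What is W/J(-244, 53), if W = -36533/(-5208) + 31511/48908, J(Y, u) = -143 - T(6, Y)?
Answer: 69673759/918785688 ≈ 0.075832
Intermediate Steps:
J(Y, u) = -143 - Y
W = 69673759/9096888 (W = -36533*(-1/5208) + 31511*(1/48908) = 5219/744 + 31511/48908 = 69673759/9096888 ≈ 7.6591)
W/J(-244, 53) = 69673759/(9096888*(-143 - 1*(-244))) = 69673759/(9096888*(-143 + 244)) = (69673759/9096888)/101 = (69673759/9096888)*(1/101) = 69673759/918785688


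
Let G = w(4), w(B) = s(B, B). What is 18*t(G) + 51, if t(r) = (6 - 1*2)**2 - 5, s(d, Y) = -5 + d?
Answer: 249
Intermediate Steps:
w(B) = -5 + B
G = -1 (G = -5 + 4 = -1)
t(r) = 11 (t(r) = (6 - 2)**2 - 5 = 4**2 - 5 = 16 - 5 = 11)
18*t(G) + 51 = 18*11 + 51 = 198 + 51 = 249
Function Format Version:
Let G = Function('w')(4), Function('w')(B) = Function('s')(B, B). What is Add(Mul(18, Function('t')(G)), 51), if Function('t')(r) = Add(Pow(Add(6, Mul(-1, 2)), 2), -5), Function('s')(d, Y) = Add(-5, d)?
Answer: 249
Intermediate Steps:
Function('w')(B) = Add(-5, B)
G = -1 (G = Add(-5, 4) = -1)
Function('t')(r) = 11 (Function('t')(r) = Add(Pow(Add(6, -2), 2), -5) = Add(Pow(4, 2), -5) = Add(16, -5) = 11)
Add(Mul(18, Function('t')(G)), 51) = Add(Mul(18, 11), 51) = Add(198, 51) = 249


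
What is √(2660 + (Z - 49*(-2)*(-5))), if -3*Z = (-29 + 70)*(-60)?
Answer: √2990 ≈ 54.681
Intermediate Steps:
Z = 820 (Z = -(-29 + 70)*(-60)/3 = -41*(-60)/3 = -⅓*(-2460) = 820)
√(2660 + (Z - 49*(-2)*(-5))) = √(2660 + (820 - 49*(-2)*(-5))) = √(2660 + (820 - (-98)*(-5))) = √(2660 + (820 - 1*490)) = √(2660 + (820 - 490)) = √(2660 + 330) = √2990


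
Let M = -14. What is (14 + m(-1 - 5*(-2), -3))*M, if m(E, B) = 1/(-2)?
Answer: -189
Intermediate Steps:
m(E, B) = -½
(14 + m(-1 - 5*(-2), -3))*M = (14 - ½)*(-14) = (27/2)*(-14) = -189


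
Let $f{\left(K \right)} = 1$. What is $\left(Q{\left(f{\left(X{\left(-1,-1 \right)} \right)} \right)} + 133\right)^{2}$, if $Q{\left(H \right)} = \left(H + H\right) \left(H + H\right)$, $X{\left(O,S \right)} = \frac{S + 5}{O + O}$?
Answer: $18769$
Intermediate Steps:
$X{\left(O,S \right)} = \frac{5 + S}{2 O}$
$Q{\left(H \right)} = 4 H^{2}$ ($Q{\left(H \right)} = 2 H 2 H = 4 H^{2}$)
$\left(Q{\left(f{\left(X{\left(-1,-1 \right)} \right)} \right)} + 133\right)^{2} = \left(4 \cdot 1^{2} + 133\right)^{2} = \left(4 \cdot 1 + 133\right)^{2} = \left(4 + 133\right)^{2} = 137^{2} = 18769$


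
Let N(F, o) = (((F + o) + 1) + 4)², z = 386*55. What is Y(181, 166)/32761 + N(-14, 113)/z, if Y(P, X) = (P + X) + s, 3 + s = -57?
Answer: 180217993/347758015 ≈ 0.51823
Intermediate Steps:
z = 21230
N(F, o) = (5 + F + o)² (N(F, o) = ((1 + F + o) + 4)² = (5 + F + o)²)
s = -60 (s = -3 - 57 = -60)
Y(P, X) = -60 + P + X (Y(P, X) = (P + X) - 60 = -60 + P + X)
Y(181, 166)/32761 + N(-14, 113)/z = (-60 + 181 + 166)/32761 + (5 - 14 + 113)²/21230 = 287*(1/32761) + 104²*(1/21230) = 287/32761 + 10816*(1/21230) = 287/32761 + 5408/10615 = 180217993/347758015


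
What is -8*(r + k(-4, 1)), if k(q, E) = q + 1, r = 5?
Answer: -16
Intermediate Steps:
k(q, E) = 1 + q
-8*(r + k(-4, 1)) = -8*(5 + (1 - 4)) = -8*(5 - 3) = -8*2 = -16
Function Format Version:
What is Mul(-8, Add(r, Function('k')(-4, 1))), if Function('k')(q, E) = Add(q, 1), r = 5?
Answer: -16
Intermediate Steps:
Function('k')(q, E) = Add(1, q)
Mul(-8, Add(r, Function('k')(-4, 1))) = Mul(-8, Add(5, Add(1, -4))) = Mul(-8, Add(5, -3)) = Mul(-8, 2) = -16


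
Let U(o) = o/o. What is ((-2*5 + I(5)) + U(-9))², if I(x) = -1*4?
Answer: 169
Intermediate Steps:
U(o) = 1
I(x) = -4
((-2*5 + I(5)) + U(-9))² = ((-2*5 - 4) + 1)² = ((-10 - 4) + 1)² = (-14 + 1)² = (-13)² = 169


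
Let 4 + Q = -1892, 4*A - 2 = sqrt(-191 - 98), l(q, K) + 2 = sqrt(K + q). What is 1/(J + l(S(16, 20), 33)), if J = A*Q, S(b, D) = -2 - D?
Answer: 1/(-950 + sqrt(11) - 8058*I) ≈ -1.4381e-5 + 0.00012241*I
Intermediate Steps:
l(q, K) = -2 + sqrt(K + q)
A = 1/2 + 17*I/4 (A = 1/2 + sqrt(-191 - 98)/4 = 1/2 + sqrt(-289)/4 = 1/2 + (17*I)/4 = 1/2 + 17*I/4 ≈ 0.5 + 4.25*I)
Q = -1896 (Q = -4 - 1892 = -1896)
J = -948 - 8058*I (J = (1/2 + 17*I/4)*(-1896) = -948 - 8058*I ≈ -948.0 - 8058.0*I)
1/(J + l(S(16, 20), 33)) = 1/((-948 - 8058*I) + (-2 + sqrt(33 + (-2 - 1*20)))) = 1/((-948 - 8058*I) + (-2 + sqrt(33 + (-2 - 20)))) = 1/((-948 - 8058*I) + (-2 + sqrt(33 - 22))) = 1/((-948 - 8058*I) + (-2 + sqrt(11))) = 1/(-950 + sqrt(11) - 8058*I)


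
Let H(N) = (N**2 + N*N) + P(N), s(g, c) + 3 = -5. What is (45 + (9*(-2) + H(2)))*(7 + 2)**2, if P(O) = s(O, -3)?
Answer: 2187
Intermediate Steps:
s(g, c) = -8 (s(g, c) = -3 - 5 = -8)
P(O) = -8
H(N) = -8 + 2*N**2 (H(N) = (N**2 + N*N) - 8 = (N**2 + N**2) - 8 = 2*N**2 - 8 = -8 + 2*N**2)
(45 + (9*(-2) + H(2)))*(7 + 2)**2 = (45 + (9*(-2) + (-8 + 2*2**2)))*(7 + 2)**2 = (45 + (-18 + (-8 + 2*4)))*9**2 = (45 + (-18 + (-8 + 8)))*81 = (45 + (-18 + 0))*81 = (45 - 18)*81 = 27*81 = 2187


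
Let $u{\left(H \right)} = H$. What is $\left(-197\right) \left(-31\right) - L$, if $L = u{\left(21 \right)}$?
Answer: $6086$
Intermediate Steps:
$L = 21$
$\left(-197\right) \left(-31\right) - L = \left(-197\right) \left(-31\right) - 21 = 6107 - 21 = 6086$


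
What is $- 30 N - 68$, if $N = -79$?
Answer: $2302$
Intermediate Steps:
$- 30 N - 68 = \left(-30\right) \left(-79\right) - 68 = 2370 - 68 = 2302$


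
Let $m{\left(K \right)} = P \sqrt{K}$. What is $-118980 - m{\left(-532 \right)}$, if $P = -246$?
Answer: $-118980 + 492 i \sqrt{133} \approx -1.1898 \cdot 10^{5} + 5674.0 i$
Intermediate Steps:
$m{\left(K \right)} = - 246 \sqrt{K}$
$-118980 - m{\left(-532 \right)} = -118980 - - 246 \sqrt{-532} = -118980 - - 246 \cdot 2 i \sqrt{133} = -118980 - - 492 i \sqrt{133} = -118980 + 492 i \sqrt{133}$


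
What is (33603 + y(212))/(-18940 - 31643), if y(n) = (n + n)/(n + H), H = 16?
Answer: -1915477/2883231 ≈ -0.66435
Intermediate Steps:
y(n) = 2*n/(16 + n) (y(n) = (n + n)/(n + 16) = (2*n)/(16 + n) = 2*n/(16 + n))
(33603 + y(212))/(-18940 - 31643) = (33603 + 2*212/(16 + 212))/(-18940 - 31643) = (33603 + 2*212/228)/(-50583) = (33603 + 2*212*(1/228))*(-1/50583) = (33603 + 106/57)*(-1/50583) = (1915477/57)*(-1/50583) = -1915477/2883231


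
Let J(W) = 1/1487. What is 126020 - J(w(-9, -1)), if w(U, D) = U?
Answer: 187391739/1487 ≈ 1.2602e+5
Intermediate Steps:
J(W) = 1/1487
126020 - J(w(-9, -1)) = 126020 - 1*1/1487 = 126020 - 1/1487 = 187391739/1487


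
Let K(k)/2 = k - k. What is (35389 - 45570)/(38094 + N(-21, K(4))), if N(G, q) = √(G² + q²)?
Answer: -10181/38115 ≈ -0.26711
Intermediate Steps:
K(k) = 0 (K(k) = 2*(k - k) = 2*0 = 0)
(35389 - 45570)/(38094 + N(-21, K(4))) = (35389 - 45570)/(38094 + √((-21)² + 0²)) = -10181/(38094 + √(441 + 0)) = -10181/(38094 + √441) = -10181/(38094 + 21) = -10181/38115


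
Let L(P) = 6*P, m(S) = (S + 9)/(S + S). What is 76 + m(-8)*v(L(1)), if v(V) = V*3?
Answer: 599/8 ≈ 74.875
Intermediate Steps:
m(S) = (9 + S)/(2*S) (m(S) = (9 + S)/((2*S)) = (9 + S)*(1/(2*S)) = (9 + S)/(2*S))
v(V) = 3*V
76 + m(-8)*v(L(1)) = 76 + ((1/2)*(9 - 8)/(-8))*(3*(6*1)) = 76 + ((1/2)*(-1/8)*1)*(3*6) = 76 - 1/16*18 = 76 - 9/8 = 599/8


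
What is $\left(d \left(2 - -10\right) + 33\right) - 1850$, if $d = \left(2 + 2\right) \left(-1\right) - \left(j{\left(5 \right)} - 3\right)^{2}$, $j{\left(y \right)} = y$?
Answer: $-1913$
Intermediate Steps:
$d = -8$ ($d = \left(2 + 2\right) \left(-1\right) - \left(5 - 3\right)^{2} = 4 \left(-1\right) - 2^{2} = -4 - 4 = -8$)
$\left(d \left(2 - -10\right) + 33\right) - 1850 = \left(- 8 \left(2 - -10\right) + 33\right) - 1850 = \left(- 8 \left(2 + 10\right) + 33\right) - 1850 = \left(\left(-8\right) 12 + 33\right) - 1850 = \left(-96 + 33\right) - 1850 = -63 - 1850 = -1913$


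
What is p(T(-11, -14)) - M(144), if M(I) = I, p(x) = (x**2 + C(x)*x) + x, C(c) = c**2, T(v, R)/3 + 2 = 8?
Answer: 6030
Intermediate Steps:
T(v, R) = 18 (T(v, R) = -6 + 3*8 = -6 + 24 = 18)
p(x) = x + x**2 + x**3 (p(x) = (x**2 + x**2*x) + x = (x**2 + x**3) + x = x + x**2 + x**3)
p(T(-11, -14)) - M(144) = 18*(1 + 18 + 18**2) - 1*144 = 18*(1 + 18 + 324) - 144 = 18*343 - 144 = 6174 - 144 = 6030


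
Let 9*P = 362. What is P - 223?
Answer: -1645/9 ≈ -182.78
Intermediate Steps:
P = 362/9 (P = (⅑)*362 = 362/9 ≈ 40.222)
P - 223 = 362/9 - 223 = -1645/9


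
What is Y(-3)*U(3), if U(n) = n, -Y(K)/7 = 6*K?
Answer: 378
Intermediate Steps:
Y(K) = -42*K
Y(-3)*U(3) = -42*(-3)*3 = 126*3 = 378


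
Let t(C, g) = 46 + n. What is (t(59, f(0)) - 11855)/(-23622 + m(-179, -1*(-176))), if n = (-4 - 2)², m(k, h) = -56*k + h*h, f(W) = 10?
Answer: -11773/17378 ≈ -0.67747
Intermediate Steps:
m(k, h) = h² - 56*k (m(k, h) = -56*k + h² = h² - 56*k)
n = 36 (n = (-6)² = 36)
t(C, g) = 82 (t(C, g) = 46 + 36 = 82)
(t(59, f(0)) - 11855)/(-23622 + m(-179, -1*(-176))) = (82 - 11855)/(-23622 + ((-1*(-176))² - 56*(-179))) = -11773/(-23622 + (176² + 10024)) = -11773/(-23622 + (30976 + 10024)) = -11773/(-23622 + 41000) = -11773/17378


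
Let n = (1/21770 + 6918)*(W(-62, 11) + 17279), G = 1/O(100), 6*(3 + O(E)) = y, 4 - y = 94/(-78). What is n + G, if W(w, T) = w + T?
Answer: 647357823507256/5431615 ≈ 1.1918e+8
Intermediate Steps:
W(w, T) = T + w
y = 203/39 (y = 4 - 94/(-78) = 4 - 94*(-1)/78 = 4 - 1*(-47/39) = 4 + 47/39 = 203/39 ≈ 5.2051)
O(E) = -499/234 (O(E) = -3 + (⅙)*(203/39) = -3 + 203/234 = -499/234)
G = -234/499 (G = 1/(-499/234) = -234/499 ≈ -0.46894)
n = 1297310272654/10885 (n = (1/21770 + 6918)*((11 - 62) + 17279) = (1/21770 + 6918)*(-51 + 17279) = (150604861/21770)*17228 = 1297310272654/10885 ≈ 1.1918e+8)
n + G = 1297310272654/10885 - 234/499 = 647357823507256/5431615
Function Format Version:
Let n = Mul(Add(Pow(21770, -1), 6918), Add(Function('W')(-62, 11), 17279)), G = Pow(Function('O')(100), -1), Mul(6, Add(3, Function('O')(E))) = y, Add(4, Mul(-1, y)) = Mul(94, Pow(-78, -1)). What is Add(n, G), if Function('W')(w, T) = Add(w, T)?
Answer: Rational(647357823507256, 5431615) ≈ 1.1918e+8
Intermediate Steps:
Function('W')(w, T) = Add(T, w)
y = Rational(203, 39) (y = Add(4, Mul(-1, Mul(94, Pow(-78, -1)))) = Add(4, Mul(-1, Mul(94, Rational(-1, 78)))) = Add(4, Mul(-1, Rational(-47, 39))) = Add(4, Rational(47, 39)) = Rational(203, 39) ≈ 5.2051)
Function('O')(E) = Rational(-499, 234) (Function('O')(E) = Add(-3, Mul(Rational(1, 6), Rational(203, 39))) = Add(-3, Rational(203, 234)) = Rational(-499, 234))
G = Rational(-234, 499) (G = Pow(Rational(-499, 234), -1) = Rational(-234, 499) ≈ -0.46894)
n = Rational(1297310272654, 10885) (n = Mul(Add(Pow(21770, -1), 6918), Add(Add(11, -62), 17279)) = Mul(Add(Rational(1, 21770), 6918), Add(-51, 17279)) = Mul(Rational(150604861, 21770), 17228) = Rational(1297310272654, 10885) ≈ 1.1918e+8)
Add(n, G) = Add(Rational(1297310272654, 10885), Rational(-234, 499)) = Rational(647357823507256, 5431615)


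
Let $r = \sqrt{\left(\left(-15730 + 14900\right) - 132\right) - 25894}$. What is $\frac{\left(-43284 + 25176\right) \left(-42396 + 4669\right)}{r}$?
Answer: $- \frac{56930043 i \sqrt{746}}{373} \approx - 4.1687 \cdot 10^{6} i$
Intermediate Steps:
$r = 6 i \sqrt{746}$ ($r = \sqrt{\left(-830 - 132\right) - 25894} = \sqrt{-962 - 25894} = \sqrt{-26856} = 6 i \sqrt{746} \approx 163.88 i$)
$\frac{\left(-43284 + 25176\right) \left(-42396 + 4669\right)}{r} = \frac{\left(-43284 + 25176\right) \left(-42396 + 4669\right)}{6 i \sqrt{746}} = \left(-18108\right) \left(-37727\right) \left(- \frac{i \sqrt{746}}{4476}\right) = 683160516 \left(- \frac{i \sqrt{746}}{4476}\right) = - \frac{56930043 i \sqrt{746}}{373}$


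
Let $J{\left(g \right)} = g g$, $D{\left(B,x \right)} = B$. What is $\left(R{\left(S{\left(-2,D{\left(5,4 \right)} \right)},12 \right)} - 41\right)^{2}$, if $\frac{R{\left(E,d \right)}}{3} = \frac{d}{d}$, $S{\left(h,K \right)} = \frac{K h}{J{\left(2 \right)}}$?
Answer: $1444$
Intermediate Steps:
$J{\left(g \right)} = g^{2}$
$S{\left(h,K \right)} = \frac{K h}{4}$ ($S{\left(h,K \right)} = \frac{K h}{2^{2}} = \frac{K h}{4}$)
$R{\left(E,d \right)} = 3$ ($R{\left(E,d \right)} = 3 \frac{d}{d} = 3 \cdot 1 = 3$)
$\left(R{\left(S{\left(-2,D{\left(5,4 \right)} \right)},12 \right)} - 41\right)^{2} = \left(3 - 41\right)^{2} = \left(-38\right)^{2} = 1444$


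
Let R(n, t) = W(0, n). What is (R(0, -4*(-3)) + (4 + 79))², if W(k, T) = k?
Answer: 6889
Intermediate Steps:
R(n, t) = 0
(R(0, -4*(-3)) + (4 + 79))² = (0 + (4 + 79))² = (0 + 83)² = 83² = 6889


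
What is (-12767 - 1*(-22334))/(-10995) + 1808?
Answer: 6623131/3665 ≈ 1807.1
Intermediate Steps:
(-12767 - 1*(-22334))/(-10995) + 1808 = (-12767 + 22334)*(-1/10995) + 1808 = 9567*(-1/10995) + 1808 = -3189/3665 + 1808 = 6623131/3665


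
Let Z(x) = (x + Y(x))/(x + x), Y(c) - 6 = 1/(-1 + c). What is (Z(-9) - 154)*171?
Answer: -526091/20 ≈ -26305.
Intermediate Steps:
Y(c) = 6 + 1/(-1 + c)
Z(x) = (x + (-5 + 6*x)/(-1 + x))/(2*x) (Z(x) = (x + (-5 + 6*x)/(-1 + x))/(x + x) = (x + (-5 + 6*x)/(-1 + x))/((2*x)) = (x + (-5 + 6*x)/(-1 + x))*(1/(2*x)) = (x + (-5 + 6*x)/(-1 + x))/(2*x))
(Z(-9) - 154)*171 = ((½)*(-5 + (-9)² + 5*(-9))/(-9*(-1 - 9)) - 154)*171 = ((½)*(-⅑)*(-5 + 81 - 45)/(-10) - 154)*171 = ((½)*(-⅑)*(-⅒)*31 - 154)*171 = (31/180 - 154)*171 = -27689/180*171 = -526091/20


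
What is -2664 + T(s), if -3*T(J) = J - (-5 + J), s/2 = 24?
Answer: -7997/3 ≈ -2665.7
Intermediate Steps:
s = 48 (s = 2*24 = 48)
T(J) = -5/3 (T(J) = -(J - (-5 + J))/3 = -(J + (5 - J))/3 = -⅓*5 = -5/3)
-2664 + T(s) = -2664 - 5/3 = -7997/3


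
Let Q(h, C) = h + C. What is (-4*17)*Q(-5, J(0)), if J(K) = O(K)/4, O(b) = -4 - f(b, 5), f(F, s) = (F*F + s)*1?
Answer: 493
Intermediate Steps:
f(F, s) = s + F² (f(F, s) = (F² + s)*1 = (s + F²)*1 = s + F²)
O(b) = -9 - b² (O(b) = -4 - (5 + b²) = -4 + (-5 - b²) = -9 - b²)
J(K) = -9/4 - K²/4 (J(K) = (-9 - K²)/4 = (-9 - K²)*(¼) = -9/4 - K²/4)
Q(h, C) = C + h
(-4*17)*Q(-5, J(0)) = (-4*17)*((-9/4 - ¼*0²) - 5) = -68*((-9/4 - ¼*0) - 5) = -68*((-9/4 + 0) - 5) = -68*(-9/4 - 5) = -68*(-29/4) = 493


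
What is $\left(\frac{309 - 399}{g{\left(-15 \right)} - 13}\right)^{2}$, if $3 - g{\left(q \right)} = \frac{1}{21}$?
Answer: $\frac{3572100}{44521} \approx 80.234$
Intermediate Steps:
$g{\left(q \right)} = \frac{62}{21}$ ($g{\left(q \right)} = 3 - \frac{1}{21} = \frac{62}{21}$)
$\left(\frac{309 - 399}{g{\left(-15 \right)} - 13}\right)^{2} = \left(\frac{309 - 399}{\frac{62}{21} - 13}\right)^{2} = \left(- \frac{90}{- \frac{211}{21}}\right)^{2} = \left(\left(-90\right) \left(- \frac{21}{211}\right)\right)^{2} = \left(\frac{1890}{211}\right)^{2} = \frac{3572100}{44521}$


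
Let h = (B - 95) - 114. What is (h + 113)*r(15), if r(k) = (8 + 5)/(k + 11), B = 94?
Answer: -1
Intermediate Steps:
r(k) = 13/(11 + k)
h = -115 (h = (94 - 95) - 114 = -1 - 114 = -115)
(h + 113)*r(15) = (-115 + 113)*(13/(11 + 15)) = -26/26 = -2*½ = -1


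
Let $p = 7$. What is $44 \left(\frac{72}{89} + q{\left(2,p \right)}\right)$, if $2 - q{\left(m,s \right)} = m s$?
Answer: $- \frac{43824}{89} \approx -492.4$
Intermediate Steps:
$q{\left(m,s \right)} = 2 - m s$
$44 \left(\frac{72}{89} + q{\left(2,p \right)}\right) = 44 \left(\frac{72}{89} + \left(2 - 2 \cdot 7\right)\right) = 44 \left(72 \cdot \frac{1}{89} + \left(2 - 14\right)\right) = 44 \left(\frac{72}{89} - 12\right) = 44 \left(- \frac{996}{89}\right) = - \frac{43824}{89}$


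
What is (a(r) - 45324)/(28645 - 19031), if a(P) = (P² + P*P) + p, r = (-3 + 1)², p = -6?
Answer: -2059/437 ≈ -4.7117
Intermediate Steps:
r = 4 (r = (-2)² = 4)
a(P) = -6 + 2*P² (a(P) = (P² + P*P) - 6 = (P² + P²) - 6 = 2*P² - 6 = -6 + 2*P²)
(a(r) - 45324)/(28645 - 19031) = ((-6 + 2*4²) - 45324)/(28645 - 19031) = ((-6 + 2*16) - 45324)/9614 = ((-6 + 32) - 45324)*(1/9614) = (26 - 45324)*(1/9614) = -45298*1/9614 = -2059/437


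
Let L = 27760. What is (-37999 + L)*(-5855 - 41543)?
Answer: 485308122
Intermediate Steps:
(-37999 + L)*(-5855 - 41543) = (-37999 + 27760)*(-5855 - 41543) = -10239*(-47398) = 485308122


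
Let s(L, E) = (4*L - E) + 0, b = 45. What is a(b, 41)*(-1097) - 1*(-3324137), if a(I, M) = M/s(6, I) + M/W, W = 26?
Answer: 1815203687/546 ≈ 3.3245e+6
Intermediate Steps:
s(L, E) = -E + 4*L (s(L, E) = (-E + 4*L) + 0 = -E + 4*L)
a(I, M) = M/26 + M/(24 - I) (a(I, M) = M/(-I + 4*6) + M/26 = M/(-I + 24) + M*(1/26) = M/(24 - I) + M/26 = M/26 + M/(24 - I))
a(b, 41)*(-1097) - 1*(-3324137) = ((1/26)*41*(-50 + 45)/(-24 + 45))*(-1097) - 1*(-3324137) = ((1/26)*41*(-5)/21)*(-1097) + 3324137 = ((1/26)*41*(1/21)*(-5))*(-1097) + 3324137 = -205/546*(-1097) + 3324137 = 224885/546 + 3324137 = 1815203687/546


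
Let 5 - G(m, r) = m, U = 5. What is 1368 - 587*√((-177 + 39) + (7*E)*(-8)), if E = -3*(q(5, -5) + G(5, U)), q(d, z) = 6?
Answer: 1368 - 587*√870 ≈ -15946.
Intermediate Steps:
G(m, r) = 5 - m
E = -18 (E = -3*(6 + (5 - 1*5)) = -3*(6 + (5 - 5)) = -3*(6 + 0) = -3*6 = -18)
1368 - 587*√((-177 + 39) + (7*E)*(-8)) = 1368 - 587*√((-177 + 39) + (7*(-18))*(-8)) = 1368 - 587*√(-138 - 126*(-8)) = 1368 - 587*√(-138 + 1008) = 1368 - 587*√870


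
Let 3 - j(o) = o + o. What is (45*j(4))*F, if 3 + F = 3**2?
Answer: -1350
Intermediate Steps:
F = 6 (F = -3 + 3**2 = -3 + 9 = 6)
j(o) = 3 - 2*o (j(o) = 3 - (o + o) = 3 - 2*o)
(45*j(4))*F = (45*(3 - 2*4))*6 = (45*(3 - 8))*6 = (45*(-5))*6 = -225*6 = -1350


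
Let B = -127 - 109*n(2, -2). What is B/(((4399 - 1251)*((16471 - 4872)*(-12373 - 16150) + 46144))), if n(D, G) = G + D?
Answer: 127/1041333634684 ≈ 1.2196e-10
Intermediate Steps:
n(D, G) = D + G
B = -127 (B = -127 - 109*(2 - 2) = -127 - 109*0 = -127 + 0 = -127)
B/(((4399 - 1251)*((16471 - 4872)*(-12373 - 16150) + 46144))) = -127*1/((4399 - 1251)*((16471 - 4872)*(-12373 - 16150) + 46144)) = -127*1/(3148*(11599*(-28523) + 46144)) = -127*1/(3148*(-330838277 + 46144)) = -127/(3148*(-330792133)) = -127/(-1041333634684) = -127*(-1/1041333634684) = 127/1041333634684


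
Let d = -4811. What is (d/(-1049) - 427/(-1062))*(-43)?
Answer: -238959815/1114038 ≈ -214.50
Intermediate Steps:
(d/(-1049) - 427/(-1062))*(-43) = (-4811/(-1049) - 427/(-1062))*(-43) = (-4811*(-1/1049) - 427*(-1/1062))*(-43) = (4811/1049 + 427/1062)*(-43) = (5557205/1114038)*(-43) = -238959815/1114038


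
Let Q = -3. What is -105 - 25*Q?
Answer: -30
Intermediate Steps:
-105 - 25*Q = -105 - 25*(-3) = -105 + 75 = -30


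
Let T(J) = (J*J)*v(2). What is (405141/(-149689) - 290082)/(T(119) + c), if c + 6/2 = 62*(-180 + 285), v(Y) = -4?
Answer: 43422489639/7504957393 ≈ 5.7858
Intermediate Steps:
c = 6507 (c = -3 + 62*(-180 + 285) = -3 + 62*105 = -3 + 6510 = 6507)
T(J) = -4*J² (T(J) = (J*J)*(-4) = J²*(-4) = -4*J²)
(405141/(-149689) - 290082)/(T(119) + c) = (405141/(-149689) - 290082)/(-4*119² + 6507) = (405141*(-1/149689) - 290082)/(-4*14161 + 6507) = (-405141/149689 - 290082)/(-56644 + 6507) = -43422489639/149689/(-50137) = -43422489639/149689*(-1/50137) = 43422489639/7504957393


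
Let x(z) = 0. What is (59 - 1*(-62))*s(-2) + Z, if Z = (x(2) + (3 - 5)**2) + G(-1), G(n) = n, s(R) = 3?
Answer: 366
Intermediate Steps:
Z = 3 (Z = (0 + (3 - 5)**2) - 1 = (0 + (-2)**2) - 1 = (0 + 4) - 1 = 4 - 1 = 3)
(59 - 1*(-62))*s(-2) + Z = (59 - 1*(-62))*3 + 3 = (59 + 62)*3 + 3 = 121*3 + 3 = 363 + 3 = 366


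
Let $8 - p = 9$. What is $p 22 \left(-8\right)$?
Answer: $176$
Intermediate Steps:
$p = -1$ ($p = 8 - 9 = -1$)
$p 22 \left(-8\right) = \left(-1\right) 22 \left(-8\right) = \left(-22\right) \left(-8\right) = 176$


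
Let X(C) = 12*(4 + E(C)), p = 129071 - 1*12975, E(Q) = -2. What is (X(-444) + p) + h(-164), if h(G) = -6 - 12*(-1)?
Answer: 116126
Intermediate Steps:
p = 116096 (p = 129071 - 12975 = 116096)
X(C) = 24 (X(C) = 12*(4 - 2) = 12*2 = 24)
h(G) = 6 (h(G) = -6 + 12 = 6)
(X(-444) + p) + h(-164) = (24 + 116096) + 6 = 116120 + 6 = 116126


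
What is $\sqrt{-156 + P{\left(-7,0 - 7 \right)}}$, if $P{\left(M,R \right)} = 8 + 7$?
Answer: $i \sqrt{141} \approx 11.874 i$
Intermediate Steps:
$P{\left(M,R \right)} = 15$
$\sqrt{-156 + P{\left(-7,0 - 7 \right)}} = \sqrt{-156 + 15} = \sqrt{-141} = i \sqrt{141}$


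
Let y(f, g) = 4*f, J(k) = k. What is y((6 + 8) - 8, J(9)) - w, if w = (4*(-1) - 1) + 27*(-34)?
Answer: 947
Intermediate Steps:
w = -923 (w = (-4 - 1) - 918 = -5 - 918 = -923)
y((6 + 8) - 8, J(9)) - w = 4*((6 + 8) - 8) - 1*(-923) = 4*(14 - 8) + 923 = 4*6 + 923 = 24 + 923 = 947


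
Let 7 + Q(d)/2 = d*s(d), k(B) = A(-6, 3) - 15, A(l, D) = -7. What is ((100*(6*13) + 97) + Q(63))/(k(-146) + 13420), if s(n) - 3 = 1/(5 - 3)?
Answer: 4162/6699 ≈ 0.62129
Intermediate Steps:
s(n) = 7/2 (s(n) = 3 + 1/(5 - 3) = 3 + 1/2 = 3 + ½ = 7/2)
k(B) = -22 (k(B) = -7 - 15 = -22)
Q(d) = -14 + 7*d (Q(d) = -14 + 2*(d*(7/2)) = -14 + 2*(7*d/2) = -14 + 7*d)
((100*(6*13) + 97) + Q(63))/(k(-146) + 13420) = ((100*(6*13) + 97) + (-14 + 7*63))/(-22 + 13420) = ((100*78 + 97) + (-14 + 441))/13398 = ((7800 + 97) + 427)*(1/13398) = (7897 + 427)*(1/13398) = 8324*(1/13398) = 4162/6699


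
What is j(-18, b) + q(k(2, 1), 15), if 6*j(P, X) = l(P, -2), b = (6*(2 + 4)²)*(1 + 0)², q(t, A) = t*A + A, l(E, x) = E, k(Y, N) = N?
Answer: 27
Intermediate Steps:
q(t, A) = A + A*t (q(t, A) = A*t + A = A + A*t)
b = 216 (b = (6*6²)*1² = (6*36)*1 = 216*1 = 216)
j(P, X) = P/6
j(-18, b) + q(k(2, 1), 15) = (⅙)*(-18) + 15*(1 + 1) = -3 + 15*2 = -3 + 30 = 27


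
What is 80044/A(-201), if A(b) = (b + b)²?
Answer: 20011/40401 ≈ 0.49531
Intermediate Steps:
A(b) = 4*b² (A(b) = (2*b)² = 4*b²)
80044/A(-201) = 80044/((4*(-201)²)) = 80044/((4*40401)) = 80044/161604 = 80044*(1/161604) = 20011/40401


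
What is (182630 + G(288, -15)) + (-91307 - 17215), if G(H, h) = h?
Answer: 74093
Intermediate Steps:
(182630 + G(288, -15)) + (-91307 - 17215) = (182630 - 15) + (-91307 - 17215) = 182615 - 108522 = 74093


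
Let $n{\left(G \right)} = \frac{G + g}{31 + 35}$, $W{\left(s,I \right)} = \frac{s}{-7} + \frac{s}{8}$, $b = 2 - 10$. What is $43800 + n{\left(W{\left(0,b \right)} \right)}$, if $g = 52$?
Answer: $\frac{1445426}{33} \approx 43801.0$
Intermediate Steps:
$b = -8$ ($b = 2 - 10 = -8$)
$W{\left(s,I \right)} = - \frac{s}{56}$ ($W{\left(s,I \right)} = s \left(- \frac{1}{7}\right) + s \frac{1}{8} = - \frac{s}{7} + \frac{s}{8} = - \frac{s}{56}$)
$n{\left(G \right)} = \frac{26}{33} + \frac{G}{66}$ ($n{\left(G \right)} = \frac{G + 52}{31 + 35} = \frac{52 + G}{66} = \left(52 + G\right) \frac{1}{66} = \frac{26}{33} + \frac{G}{66}$)
$43800 + n{\left(W{\left(0,b \right)} \right)} = 43800 + \left(\frac{26}{33} + \frac{\left(- \frac{1}{56}\right) 0}{66}\right) = 43800 + \left(\frac{26}{33} + \frac{1}{66} \cdot 0\right) = 43800 + \left(\frac{26}{33} + 0\right) = 43800 + \frac{26}{33} = \frac{1445426}{33}$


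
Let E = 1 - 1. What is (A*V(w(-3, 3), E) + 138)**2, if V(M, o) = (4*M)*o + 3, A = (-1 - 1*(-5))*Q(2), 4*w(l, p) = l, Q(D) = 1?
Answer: 22500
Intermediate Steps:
w(l, p) = l/4
E = 0
A = 4 (A = (-1 - 1*(-5))*1 = (-1 + 5)*1 = 4*1 = 4)
V(M, o) = 3 + 4*M*o (V(M, o) = 4*M*o + 3 = 3 + 4*M*o)
(A*V(w(-3, 3), E) + 138)**2 = (4*(3 + 4*((1/4)*(-3))*0) + 138)**2 = (4*(3 + 4*(-3/4)*0) + 138)**2 = (4*(3 + 0) + 138)**2 = (4*3 + 138)**2 = (12 + 138)**2 = 150**2 = 22500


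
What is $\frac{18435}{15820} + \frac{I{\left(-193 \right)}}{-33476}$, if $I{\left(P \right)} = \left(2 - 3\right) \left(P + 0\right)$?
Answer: $\frac{7675960}{6619879} \approx 1.1595$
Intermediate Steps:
$I{\left(P \right)} = - P$ ($I{\left(P \right)} = \left(2 - 3\right) P = - P$)
$\frac{18435}{15820} + \frac{I{\left(-193 \right)}}{-33476} = \frac{18435}{15820} + \frac{\left(-1\right) \left(-193\right)}{-33476} = 18435 \cdot \frac{1}{15820} + 193 \left(- \frac{1}{33476}\right) = \frac{3687}{3164} - \frac{193}{33476} = \frac{7675960}{6619879}$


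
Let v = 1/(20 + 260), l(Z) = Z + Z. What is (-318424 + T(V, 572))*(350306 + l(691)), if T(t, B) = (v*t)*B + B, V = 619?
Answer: -3896900512812/35 ≈ -1.1134e+11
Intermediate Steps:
l(Z) = 2*Z
v = 1/280 ≈ 0.0035714
T(t, B) = B + B*t/280 (T(t, B) = (t/280)*B + B = B*t/280 + B = B + B*t/280)
(-318424 + T(V, 572))*(350306 + l(691)) = (-318424 + (1/280)*572*(280 + 619))*(350306 + 2*691) = (-318424 + (1/280)*572*899)*(350306 + 1382) = (-318424 + 128557/70)*351688 = -22161123/70*351688 = -3896900512812/35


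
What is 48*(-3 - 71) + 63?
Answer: -3489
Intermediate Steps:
48*(-3 - 71) + 63 = 48*(-74) + 63 = -3552 + 63 = -3489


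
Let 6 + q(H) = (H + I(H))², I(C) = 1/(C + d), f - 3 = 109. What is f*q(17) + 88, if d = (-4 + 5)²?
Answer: 2591668/81 ≈ 31996.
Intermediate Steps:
d = 1 (d = 1² = 1)
f = 112 (f = 3 + 109 = 112)
I(C) = 1/(1 + C) (I(C) = 1/(C + 1) = 1/(1 + C))
q(H) = -6 + (H + 1/(1 + H))²
f*q(17) + 88 = 112*(-6 + (1 + 17 + 17²)²/(1 + 17)²) + 88 = 112*(-6 + (1 + 17 + 289)²/18²) + 88 = 112*(-6 + (1/324)*307²) + 88 = 112*(-6 + (1/324)*94249) + 88 = 112*(-6 + 94249/324) + 88 = 112*(92305/324) + 88 = 2584540/81 + 88 = 2591668/81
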